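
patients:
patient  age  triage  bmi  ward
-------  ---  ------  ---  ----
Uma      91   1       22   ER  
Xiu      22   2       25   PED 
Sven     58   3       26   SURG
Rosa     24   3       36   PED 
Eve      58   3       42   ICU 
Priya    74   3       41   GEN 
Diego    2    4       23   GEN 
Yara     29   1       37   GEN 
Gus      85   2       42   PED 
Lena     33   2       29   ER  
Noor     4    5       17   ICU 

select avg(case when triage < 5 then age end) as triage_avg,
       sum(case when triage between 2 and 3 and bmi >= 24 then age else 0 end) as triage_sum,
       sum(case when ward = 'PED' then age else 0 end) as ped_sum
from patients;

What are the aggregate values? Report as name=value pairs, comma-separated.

triage_avg=47.6, triage_sum=354, ped_sum=131

[triage_avg: triage < 5]
patient=Uma: ✓ → 91
patient=Xiu: ✓ → 22
patient=Sven: ✓ → 58
patient=Rosa: ✓ → 24
patient=Eve: ✓ → 58
patient=Priya: ✓ → 74
patient=Diego: ✓ → 2
patient=Yara: ✓ → 29
patient=Gus: ✓ → 85
patient=Lena: ✓ → 33
patient=Noor: ✗
triage_avg = (91 + 22 + 58 + 24 + 58 + 74 + 2 + 29 + 85 + 33) / 10 = 47.6
—
[triage_sum: triage between 2 and 3 and bmi >= 24]
patient=Uma: ✗
patient=Xiu: ✓ → 22
patient=Sven: ✓ → 58
patient=Rosa: ✓ → 24
patient=Eve: ✓ → 58
patient=Priya: ✓ → 74
patient=Diego: ✗
patient=Yara: ✗
patient=Gus: ✓ → 85
patient=Lena: ✓ → 33
patient=Noor: ✗
triage_sum = 22 + 58 + 24 + 58 + 74 + 85 + 33 = 354
—
[ped_sum: ward = 'PED']
patient=Uma: ✗
patient=Xiu: ✓ → 22
patient=Sven: ✗
patient=Rosa: ✓ → 24
patient=Eve: ✗
patient=Priya: ✗
patient=Diego: ✗
patient=Yara: ✗
patient=Gus: ✓ → 85
patient=Lena: ✗
patient=Noor: ✗
ped_sum = 22 + 24 + 85 = 131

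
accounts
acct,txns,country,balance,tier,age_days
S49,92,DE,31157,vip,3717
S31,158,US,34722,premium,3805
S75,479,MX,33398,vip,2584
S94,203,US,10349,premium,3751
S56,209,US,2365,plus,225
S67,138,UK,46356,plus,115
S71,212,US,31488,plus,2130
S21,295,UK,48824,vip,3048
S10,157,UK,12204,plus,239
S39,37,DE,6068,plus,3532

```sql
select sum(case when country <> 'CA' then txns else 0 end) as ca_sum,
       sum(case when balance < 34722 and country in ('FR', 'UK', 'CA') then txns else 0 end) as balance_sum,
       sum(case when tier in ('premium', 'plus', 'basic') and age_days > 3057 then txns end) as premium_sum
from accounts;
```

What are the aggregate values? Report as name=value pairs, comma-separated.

ca_sum=1980, balance_sum=157, premium_sum=398

[ca_sum: country <> 'CA']
acct=S49: ✓ → 92
acct=S31: ✓ → 158
acct=S75: ✓ → 479
acct=S94: ✓ → 203
acct=S56: ✓ → 209
acct=S67: ✓ → 138
acct=S71: ✓ → 212
acct=S21: ✓ → 295
acct=S10: ✓ → 157
acct=S39: ✓ → 37
ca_sum = 92 + 158 + 479 + 203 + 209 + 138 + 212 + 295 + 157 + 37 = 1980
—
[balance_sum: balance < 34722 and country in ('FR', 'UK', 'CA')]
acct=S49: ✗
acct=S31: ✗
acct=S75: ✗
acct=S94: ✗
acct=S56: ✗
acct=S67: ✗
acct=S71: ✗
acct=S21: ✗
acct=S10: ✓ → 157
acct=S39: ✗
balance_sum = 157
—
[premium_sum: tier in ('premium', 'plus', 'basic') and age_days > 3057]
acct=S49: ✗
acct=S31: ✓ → 158
acct=S75: ✗
acct=S94: ✓ → 203
acct=S56: ✗
acct=S67: ✗
acct=S71: ✗
acct=S21: ✗
acct=S10: ✗
acct=S39: ✓ → 37
premium_sum = 158 + 203 + 37 = 398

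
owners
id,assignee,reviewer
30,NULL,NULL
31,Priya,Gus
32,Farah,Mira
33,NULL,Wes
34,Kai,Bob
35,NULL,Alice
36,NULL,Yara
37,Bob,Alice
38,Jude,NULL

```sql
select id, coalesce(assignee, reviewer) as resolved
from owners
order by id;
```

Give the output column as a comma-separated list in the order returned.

NULL, Priya, Farah, Wes, Kai, Alice, Yara, Bob, Jude

id=30: assignee=NULL, reviewer=NULL (all NULL) → NULL
id=31: assignee=Priya → Priya
id=32: assignee=Farah → Farah
id=33: assignee=NULL, reviewer=Wes → Wes
id=34: assignee=Kai → Kai
id=35: assignee=NULL, reviewer=Alice → Alice
id=36: assignee=NULL, reviewer=Yara → Yara
id=37: assignee=Bob → Bob
id=38: assignee=Jude → Jude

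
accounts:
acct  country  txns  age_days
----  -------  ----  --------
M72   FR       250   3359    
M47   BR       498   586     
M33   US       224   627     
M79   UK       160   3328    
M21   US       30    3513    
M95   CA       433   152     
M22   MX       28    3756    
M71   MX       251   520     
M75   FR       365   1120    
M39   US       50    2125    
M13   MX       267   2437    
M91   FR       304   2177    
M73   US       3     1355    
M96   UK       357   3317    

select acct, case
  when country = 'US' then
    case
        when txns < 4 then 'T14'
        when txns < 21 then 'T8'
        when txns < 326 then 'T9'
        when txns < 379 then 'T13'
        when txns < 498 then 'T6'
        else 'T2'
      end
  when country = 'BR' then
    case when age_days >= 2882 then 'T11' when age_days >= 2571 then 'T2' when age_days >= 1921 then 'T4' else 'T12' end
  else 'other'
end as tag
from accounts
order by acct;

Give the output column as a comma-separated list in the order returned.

acct=M13: country='MX' → outer ELSE → other
acct=M21: country='US' → inner[txns < 326] → T9
acct=M22: country='MX' → outer ELSE → other
acct=M33: country='US' → inner[txns < 326] → T9
acct=M39: country='US' → inner[txns < 326] → T9
acct=M47: country='BR' → inner[ELSE] → T12
acct=M71: country='MX' → outer ELSE → other
acct=M72: country='FR' → outer ELSE → other
acct=M73: country='US' → inner[txns < 4] → T14
acct=M75: country='FR' → outer ELSE → other
acct=M79: country='UK' → outer ELSE → other
acct=M91: country='FR' → outer ELSE → other
acct=M95: country='CA' → outer ELSE → other
acct=M96: country='UK' → outer ELSE → other

other, T9, other, T9, T9, T12, other, other, T14, other, other, other, other, other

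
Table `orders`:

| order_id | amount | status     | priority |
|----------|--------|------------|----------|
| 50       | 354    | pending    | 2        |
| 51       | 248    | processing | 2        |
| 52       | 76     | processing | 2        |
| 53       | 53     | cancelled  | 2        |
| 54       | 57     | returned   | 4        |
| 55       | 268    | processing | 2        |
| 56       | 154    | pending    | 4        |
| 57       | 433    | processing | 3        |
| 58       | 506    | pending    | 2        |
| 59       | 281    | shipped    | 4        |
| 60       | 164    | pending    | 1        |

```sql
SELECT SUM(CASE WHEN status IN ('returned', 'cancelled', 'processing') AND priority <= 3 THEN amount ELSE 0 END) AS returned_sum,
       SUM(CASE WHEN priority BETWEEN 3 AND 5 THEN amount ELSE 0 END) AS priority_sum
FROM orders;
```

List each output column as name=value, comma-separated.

[returned_sum: status IN ('returned', 'cancelled', 'processing') AND priority <= 3]
order_id=50: ✗
order_id=51: ✓ → 248
order_id=52: ✓ → 76
order_id=53: ✓ → 53
order_id=54: ✗
order_id=55: ✓ → 268
order_id=56: ✗
order_id=57: ✓ → 433
order_id=58: ✗
order_id=59: ✗
order_id=60: ✗
returned_sum = 248 + 76 + 53 + 268 + 433 = 1078
—
[priority_sum: priority BETWEEN 3 AND 5]
order_id=50: ✗
order_id=51: ✗
order_id=52: ✗
order_id=53: ✗
order_id=54: ✓ → 57
order_id=55: ✗
order_id=56: ✓ → 154
order_id=57: ✓ → 433
order_id=58: ✗
order_id=59: ✓ → 281
order_id=60: ✗
priority_sum = 57 + 154 + 433 + 281 = 925

returned_sum=1078, priority_sum=925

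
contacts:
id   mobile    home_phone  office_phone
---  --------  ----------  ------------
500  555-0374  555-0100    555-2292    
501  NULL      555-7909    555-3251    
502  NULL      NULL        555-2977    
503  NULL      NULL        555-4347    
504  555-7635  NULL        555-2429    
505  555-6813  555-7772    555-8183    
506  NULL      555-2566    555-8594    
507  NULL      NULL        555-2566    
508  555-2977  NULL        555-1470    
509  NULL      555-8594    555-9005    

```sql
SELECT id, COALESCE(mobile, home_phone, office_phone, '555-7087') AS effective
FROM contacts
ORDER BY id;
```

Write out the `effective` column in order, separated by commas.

id=500: mobile=555-0374 → 555-0374
id=501: mobile=NULL, home_phone=555-7909 → 555-7909
id=502: mobile=NULL, home_phone=NULL, office_phone=555-2977 → 555-2977
id=503: mobile=NULL, home_phone=NULL, office_phone=555-4347 → 555-4347
id=504: mobile=555-7635 → 555-7635
id=505: mobile=555-6813 → 555-6813
id=506: mobile=NULL, home_phone=555-2566 → 555-2566
id=507: mobile=NULL, home_phone=NULL, office_phone=555-2566 → 555-2566
id=508: mobile=555-2977 → 555-2977
id=509: mobile=NULL, home_phone=555-8594 → 555-8594

555-0374, 555-7909, 555-2977, 555-4347, 555-7635, 555-6813, 555-2566, 555-2566, 555-2977, 555-8594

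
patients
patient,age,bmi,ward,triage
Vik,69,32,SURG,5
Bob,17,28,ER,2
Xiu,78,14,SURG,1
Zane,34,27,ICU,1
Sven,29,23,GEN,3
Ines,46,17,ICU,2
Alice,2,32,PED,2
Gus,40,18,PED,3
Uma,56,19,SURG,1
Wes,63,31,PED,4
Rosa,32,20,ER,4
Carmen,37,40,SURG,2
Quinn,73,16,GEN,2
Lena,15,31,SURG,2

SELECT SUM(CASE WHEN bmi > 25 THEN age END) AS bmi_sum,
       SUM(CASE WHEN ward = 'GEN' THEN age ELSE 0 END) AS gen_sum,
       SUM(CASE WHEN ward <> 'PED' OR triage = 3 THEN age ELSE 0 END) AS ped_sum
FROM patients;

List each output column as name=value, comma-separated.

[bmi_sum: bmi > 25]
patient=Vik: ✓ → 69
patient=Bob: ✓ → 17
patient=Xiu: ✗
patient=Zane: ✓ → 34
patient=Sven: ✗
patient=Ines: ✗
patient=Alice: ✓ → 2
patient=Gus: ✗
patient=Uma: ✗
patient=Wes: ✓ → 63
patient=Rosa: ✗
patient=Carmen: ✓ → 37
patient=Quinn: ✗
patient=Lena: ✓ → 15
bmi_sum = 69 + 17 + 34 + 2 + 63 + 37 + 15 = 237
—
[gen_sum: ward = 'GEN']
patient=Vik: ✗
patient=Bob: ✗
patient=Xiu: ✗
patient=Zane: ✗
patient=Sven: ✓ → 29
patient=Ines: ✗
patient=Alice: ✗
patient=Gus: ✗
patient=Uma: ✗
patient=Wes: ✗
patient=Rosa: ✗
patient=Carmen: ✗
patient=Quinn: ✓ → 73
patient=Lena: ✗
gen_sum = 29 + 73 = 102
—
[ped_sum: ward <> 'PED' OR triage = 3]
patient=Vik: ✓ → 69
patient=Bob: ✓ → 17
patient=Xiu: ✓ → 78
patient=Zane: ✓ → 34
patient=Sven: ✓ → 29
patient=Ines: ✓ → 46
patient=Alice: ✗
patient=Gus: ✓ → 40
patient=Uma: ✓ → 56
patient=Wes: ✗
patient=Rosa: ✓ → 32
patient=Carmen: ✓ → 37
patient=Quinn: ✓ → 73
patient=Lena: ✓ → 15
ped_sum = 69 + 17 + 78 + 34 + 29 + 46 + 40 + 56 + 32 + 37 + 73 + 15 = 526

bmi_sum=237, gen_sum=102, ped_sum=526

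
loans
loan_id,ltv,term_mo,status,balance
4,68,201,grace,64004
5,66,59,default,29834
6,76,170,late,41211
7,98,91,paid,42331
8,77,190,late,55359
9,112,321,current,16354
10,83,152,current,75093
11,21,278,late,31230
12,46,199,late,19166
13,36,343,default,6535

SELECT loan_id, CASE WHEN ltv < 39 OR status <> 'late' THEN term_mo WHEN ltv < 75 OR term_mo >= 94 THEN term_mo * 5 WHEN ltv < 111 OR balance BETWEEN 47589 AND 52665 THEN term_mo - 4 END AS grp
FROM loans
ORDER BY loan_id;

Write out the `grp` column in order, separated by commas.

loan_id=4: ltv < 39 OR status <> 'late' → 201
loan_id=5: ltv < 39 OR status <> 'late' → 59
loan_id=6: ltv < 75 OR term_mo >= 94 → 850
loan_id=7: ltv < 39 OR status <> 'late' → 91
loan_id=8: ltv < 75 OR term_mo >= 94 → 950
loan_id=9: ltv < 39 OR status <> 'late' → 321
loan_id=10: ltv < 39 OR status <> 'late' → 152
loan_id=11: ltv < 39 OR status <> 'late' → 278
loan_id=12: ltv < 75 OR term_mo >= 94 → 995
loan_id=13: ltv < 39 OR status <> 'late' → 343

201, 59, 850, 91, 950, 321, 152, 278, 995, 343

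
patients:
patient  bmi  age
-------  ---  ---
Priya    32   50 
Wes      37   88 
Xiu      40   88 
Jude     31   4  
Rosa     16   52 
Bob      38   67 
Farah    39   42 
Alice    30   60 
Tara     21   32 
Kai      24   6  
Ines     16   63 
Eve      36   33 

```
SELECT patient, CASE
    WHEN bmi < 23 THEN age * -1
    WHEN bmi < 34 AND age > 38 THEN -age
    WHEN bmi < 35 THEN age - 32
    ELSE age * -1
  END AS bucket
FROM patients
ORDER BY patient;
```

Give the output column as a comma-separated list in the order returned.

-60, -67, -33, -42, -63, -28, -26, -50, -52, -32, -88, -88

patient=Alice: bmi < 34 AND age > 38 → -60
patient=Bob: ELSE → -67
patient=Eve: ELSE → -33
patient=Farah: ELSE → -42
patient=Ines: bmi < 23 → -63
patient=Jude: bmi < 35 → -28
patient=Kai: bmi < 35 → -26
patient=Priya: bmi < 34 AND age > 38 → -50
patient=Rosa: bmi < 23 → -52
patient=Tara: bmi < 23 → -32
patient=Wes: ELSE → -88
patient=Xiu: ELSE → -88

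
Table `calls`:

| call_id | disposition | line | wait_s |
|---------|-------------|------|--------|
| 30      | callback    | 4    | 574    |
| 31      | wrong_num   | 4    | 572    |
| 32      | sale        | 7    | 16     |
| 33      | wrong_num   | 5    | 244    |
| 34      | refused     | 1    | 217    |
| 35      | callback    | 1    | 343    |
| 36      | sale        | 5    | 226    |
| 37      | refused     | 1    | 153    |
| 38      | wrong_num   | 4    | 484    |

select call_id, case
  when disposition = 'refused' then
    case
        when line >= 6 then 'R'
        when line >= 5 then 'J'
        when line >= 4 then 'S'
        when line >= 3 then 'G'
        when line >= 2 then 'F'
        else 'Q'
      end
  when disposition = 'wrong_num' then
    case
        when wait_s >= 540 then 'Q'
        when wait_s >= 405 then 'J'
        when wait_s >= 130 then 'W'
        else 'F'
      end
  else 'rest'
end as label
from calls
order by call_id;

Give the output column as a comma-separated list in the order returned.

rest, Q, rest, W, Q, rest, rest, Q, J

call_id=30: disposition='callback' → outer ELSE → rest
call_id=31: disposition='wrong_num' → inner[wait_s >= 540] → Q
call_id=32: disposition='sale' → outer ELSE → rest
call_id=33: disposition='wrong_num' → inner[wait_s >= 130] → W
call_id=34: disposition='refused' → inner[ELSE] → Q
call_id=35: disposition='callback' → outer ELSE → rest
call_id=36: disposition='sale' → outer ELSE → rest
call_id=37: disposition='refused' → inner[ELSE] → Q
call_id=38: disposition='wrong_num' → inner[wait_s >= 405] → J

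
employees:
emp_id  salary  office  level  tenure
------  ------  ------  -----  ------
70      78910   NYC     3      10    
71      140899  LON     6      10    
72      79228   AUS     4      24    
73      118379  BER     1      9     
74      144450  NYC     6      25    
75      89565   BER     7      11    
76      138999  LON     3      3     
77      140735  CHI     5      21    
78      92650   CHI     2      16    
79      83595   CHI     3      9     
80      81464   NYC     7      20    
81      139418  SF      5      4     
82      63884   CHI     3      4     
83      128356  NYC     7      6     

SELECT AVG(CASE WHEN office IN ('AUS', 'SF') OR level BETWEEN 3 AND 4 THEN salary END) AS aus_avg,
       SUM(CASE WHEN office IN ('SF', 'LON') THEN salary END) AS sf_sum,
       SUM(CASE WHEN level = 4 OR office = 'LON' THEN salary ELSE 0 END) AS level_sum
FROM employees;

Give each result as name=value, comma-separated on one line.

[aus_avg: office IN ('AUS', 'SF') OR level BETWEEN 3 AND 4]
emp_id=70: ✓ → 78910
emp_id=71: ✗
emp_id=72: ✓ → 79228
emp_id=73: ✗
emp_id=74: ✗
emp_id=75: ✗
emp_id=76: ✓ → 138999
emp_id=77: ✗
emp_id=78: ✗
emp_id=79: ✓ → 83595
emp_id=80: ✗
emp_id=81: ✓ → 139418
emp_id=82: ✓ → 63884
emp_id=83: ✗
aus_avg = (78910 + 79228 + 138999 + 83595 + 139418 + 63884) / 6 = 97339
—
[sf_sum: office IN ('SF', 'LON')]
emp_id=70: ✗
emp_id=71: ✓ → 140899
emp_id=72: ✗
emp_id=73: ✗
emp_id=74: ✗
emp_id=75: ✗
emp_id=76: ✓ → 138999
emp_id=77: ✗
emp_id=78: ✗
emp_id=79: ✗
emp_id=80: ✗
emp_id=81: ✓ → 139418
emp_id=82: ✗
emp_id=83: ✗
sf_sum = 140899 + 138999 + 139418 = 419316
—
[level_sum: level = 4 OR office = 'LON']
emp_id=70: ✗
emp_id=71: ✓ → 140899
emp_id=72: ✓ → 79228
emp_id=73: ✗
emp_id=74: ✗
emp_id=75: ✗
emp_id=76: ✓ → 138999
emp_id=77: ✗
emp_id=78: ✗
emp_id=79: ✗
emp_id=80: ✗
emp_id=81: ✗
emp_id=82: ✗
emp_id=83: ✗
level_sum = 140899 + 79228 + 138999 = 359126

aus_avg=97339, sf_sum=419316, level_sum=359126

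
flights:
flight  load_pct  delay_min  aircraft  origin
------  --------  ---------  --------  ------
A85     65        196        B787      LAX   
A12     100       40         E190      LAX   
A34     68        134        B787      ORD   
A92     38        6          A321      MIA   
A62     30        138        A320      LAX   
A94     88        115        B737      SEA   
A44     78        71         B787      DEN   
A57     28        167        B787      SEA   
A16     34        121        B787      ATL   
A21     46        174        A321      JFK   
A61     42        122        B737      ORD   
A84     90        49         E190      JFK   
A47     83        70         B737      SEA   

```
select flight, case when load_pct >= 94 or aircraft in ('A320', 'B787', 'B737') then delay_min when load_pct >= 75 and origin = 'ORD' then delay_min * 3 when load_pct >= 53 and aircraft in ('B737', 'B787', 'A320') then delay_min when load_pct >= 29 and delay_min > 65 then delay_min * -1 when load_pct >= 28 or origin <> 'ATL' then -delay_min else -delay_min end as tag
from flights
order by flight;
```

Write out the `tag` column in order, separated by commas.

40, 121, -174, 134, 71, 70, 167, 122, 138, -49, 196, -6, 115

flight=A12: load_pct >= 94 or aircraft in ('A320', 'B787', 'B737') → 40
flight=A16: load_pct >= 94 or aircraft in ('A320', 'B787', 'B737') → 121
flight=A21: load_pct >= 29 and delay_min > 65 → -174
flight=A34: load_pct >= 94 or aircraft in ('A320', 'B787', 'B737') → 134
flight=A44: load_pct >= 94 or aircraft in ('A320', 'B787', 'B737') → 71
flight=A47: load_pct >= 94 or aircraft in ('A320', 'B787', 'B737') → 70
flight=A57: load_pct >= 94 or aircraft in ('A320', 'B787', 'B737') → 167
flight=A61: load_pct >= 94 or aircraft in ('A320', 'B787', 'B737') → 122
flight=A62: load_pct >= 94 or aircraft in ('A320', 'B787', 'B737') → 138
flight=A84: load_pct >= 28 or origin <> 'ATL' → -49
flight=A85: load_pct >= 94 or aircraft in ('A320', 'B787', 'B737') → 196
flight=A92: load_pct >= 28 or origin <> 'ATL' → -6
flight=A94: load_pct >= 94 or aircraft in ('A320', 'B787', 'B737') → 115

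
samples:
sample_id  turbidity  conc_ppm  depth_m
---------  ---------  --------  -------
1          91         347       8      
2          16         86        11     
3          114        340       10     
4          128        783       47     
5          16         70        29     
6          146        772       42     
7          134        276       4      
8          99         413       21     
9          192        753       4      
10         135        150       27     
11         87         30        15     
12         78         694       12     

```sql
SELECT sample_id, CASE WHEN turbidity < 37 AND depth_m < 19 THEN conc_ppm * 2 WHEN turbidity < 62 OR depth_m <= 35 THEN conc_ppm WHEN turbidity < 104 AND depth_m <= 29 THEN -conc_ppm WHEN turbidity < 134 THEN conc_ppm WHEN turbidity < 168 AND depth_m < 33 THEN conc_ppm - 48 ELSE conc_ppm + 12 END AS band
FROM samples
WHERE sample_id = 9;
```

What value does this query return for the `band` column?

sample_id = 9: turbidity=192, conc_ppm=753, depth_m=4.
turbidity < 37 AND depth_m < 19 → false
turbidity < 62 OR depth_m <= 35 → true → 753

753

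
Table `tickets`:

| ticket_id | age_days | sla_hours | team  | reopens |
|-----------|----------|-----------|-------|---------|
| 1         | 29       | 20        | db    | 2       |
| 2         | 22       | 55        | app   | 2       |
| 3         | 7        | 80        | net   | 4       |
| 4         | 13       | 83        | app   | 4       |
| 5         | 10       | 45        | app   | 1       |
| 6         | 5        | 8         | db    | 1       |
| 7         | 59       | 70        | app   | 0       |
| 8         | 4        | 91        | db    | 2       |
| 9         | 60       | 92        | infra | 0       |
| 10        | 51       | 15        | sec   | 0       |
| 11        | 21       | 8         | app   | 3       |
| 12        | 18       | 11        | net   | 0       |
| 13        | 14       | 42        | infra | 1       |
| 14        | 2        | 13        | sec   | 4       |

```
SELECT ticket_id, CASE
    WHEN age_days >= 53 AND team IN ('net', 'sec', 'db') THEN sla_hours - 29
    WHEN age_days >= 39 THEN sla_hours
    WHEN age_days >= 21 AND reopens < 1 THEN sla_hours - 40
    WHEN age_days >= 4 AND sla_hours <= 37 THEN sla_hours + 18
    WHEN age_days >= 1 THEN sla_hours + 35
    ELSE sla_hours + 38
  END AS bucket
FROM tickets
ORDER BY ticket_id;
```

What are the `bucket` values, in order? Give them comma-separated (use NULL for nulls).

ticket_id=1: age_days >= 4 AND sla_hours <= 37 → 38
ticket_id=2: age_days >= 1 → 90
ticket_id=3: age_days >= 1 → 115
ticket_id=4: age_days >= 1 → 118
ticket_id=5: age_days >= 1 → 80
ticket_id=6: age_days >= 4 AND sla_hours <= 37 → 26
ticket_id=7: age_days >= 39 → 70
ticket_id=8: age_days >= 1 → 126
ticket_id=9: age_days >= 39 → 92
ticket_id=10: age_days >= 39 → 15
ticket_id=11: age_days >= 4 AND sla_hours <= 37 → 26
ticket_id=12: age_days >= 4 AND sla_hours <= 37 → 29
ticket_id=13: age_days >= 1 → 77
ticket_id=14: age_days >= 1 → 48

38, 90, 115, 118, 80, 26, 70, 126, 92, 15, 26, 29, 77, 48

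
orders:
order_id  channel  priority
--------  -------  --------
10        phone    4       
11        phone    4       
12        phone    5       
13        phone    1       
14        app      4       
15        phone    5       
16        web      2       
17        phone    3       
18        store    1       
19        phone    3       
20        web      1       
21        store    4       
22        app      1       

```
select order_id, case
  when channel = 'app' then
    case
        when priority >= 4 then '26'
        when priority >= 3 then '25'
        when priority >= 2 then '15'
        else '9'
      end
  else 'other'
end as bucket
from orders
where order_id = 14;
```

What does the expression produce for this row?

26

order_id = 14: channel=app, priority=4.
channel='app' → inner[priority >= 4] → 26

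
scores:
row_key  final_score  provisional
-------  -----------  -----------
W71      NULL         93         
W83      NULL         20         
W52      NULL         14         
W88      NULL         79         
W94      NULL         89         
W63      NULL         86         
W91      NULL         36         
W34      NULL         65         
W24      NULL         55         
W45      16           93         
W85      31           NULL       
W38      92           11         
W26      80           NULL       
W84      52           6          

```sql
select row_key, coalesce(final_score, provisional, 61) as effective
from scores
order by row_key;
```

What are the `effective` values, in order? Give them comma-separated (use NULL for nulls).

row_key=W24: final_score=NULL, provisional=55 → 55
row_key=W26: final_score=80 → 80
row_key=W34: final_score=NULL, provisional=65 → 65
row_key=W38: final_score=92 → 92
row_key=W45: final_score=16 → 16
row_key=W52: final_score=NULL, provisional=14 → 14
row_key=W63: final_score=NULL, provisional=86 → 86
row_key=W71: final_score=NULL, provisional=93 → 93
row_key=W83: final_score=NULL, provisional=20 → 20
row_key=W84: final_score=52 → 52
row_key=W85: final_score=31 → 31
row_key=W88: final_score=NULL, provisional=79 → 79
row_key=W91: final_score=NULL, provisional=36 → 36
row_key=W94: final_score=NULL, provisional=89 → 89

55, 80, 65, 92, 16, 14, 86, 93, 20, 52, 31, 79, 36, 89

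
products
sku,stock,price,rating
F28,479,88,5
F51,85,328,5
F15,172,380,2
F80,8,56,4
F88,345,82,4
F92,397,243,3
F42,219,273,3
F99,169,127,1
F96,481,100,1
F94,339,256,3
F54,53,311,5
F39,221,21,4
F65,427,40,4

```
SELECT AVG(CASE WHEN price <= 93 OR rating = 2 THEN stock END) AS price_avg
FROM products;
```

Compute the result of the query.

275.3333333333

sku=F28: ✓ → 479
sku=F51: ✗
sku=F15: ✓ → 172
sku=F80: ✓ → 8
sku=F88: ✓ → 345
sku=F92: ✗
sku=F42: ✗
sku=F99: ✗
sku=F96: ✗
sku=F94: ✗
sku=F54: ✗
sku=F39: ✓ → 221
sku=F65: ✓ → 427
price_avg = (479 + 172 + 8 + 345 + 221 + 427) / 6 = 275.3333333333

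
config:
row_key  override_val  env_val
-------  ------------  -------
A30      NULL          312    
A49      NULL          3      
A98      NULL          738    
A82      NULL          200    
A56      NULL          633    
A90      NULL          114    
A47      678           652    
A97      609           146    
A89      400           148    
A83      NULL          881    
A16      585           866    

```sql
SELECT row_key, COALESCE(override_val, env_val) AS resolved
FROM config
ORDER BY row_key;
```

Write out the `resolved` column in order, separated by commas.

585, 312, 678, 3, 633, 200, 881, 400, 114, 609, 738

row_key=A16: override_val=585 → 585
row_key=A30: override_val=NULL, env_val=312 → 312
row_key=A47: override_val=678 → 678
row_key=A49: override_val=NULL, env_val=3 → 3
row_key=A56: override_val=NULL, env_val=633 → 633
row_key=A82: override_val=NULL, env_val=200 → 200
row_key=A83: override_val=NULL, env_val=881 → 881
row_key=A89: override_val=400 → 400
row_key=A90: override_val=NULL, env_val=114 → 114
row_key=A97: override_val=609 → 609
row_key=A98: override_val=NULL, env_val=738 → 738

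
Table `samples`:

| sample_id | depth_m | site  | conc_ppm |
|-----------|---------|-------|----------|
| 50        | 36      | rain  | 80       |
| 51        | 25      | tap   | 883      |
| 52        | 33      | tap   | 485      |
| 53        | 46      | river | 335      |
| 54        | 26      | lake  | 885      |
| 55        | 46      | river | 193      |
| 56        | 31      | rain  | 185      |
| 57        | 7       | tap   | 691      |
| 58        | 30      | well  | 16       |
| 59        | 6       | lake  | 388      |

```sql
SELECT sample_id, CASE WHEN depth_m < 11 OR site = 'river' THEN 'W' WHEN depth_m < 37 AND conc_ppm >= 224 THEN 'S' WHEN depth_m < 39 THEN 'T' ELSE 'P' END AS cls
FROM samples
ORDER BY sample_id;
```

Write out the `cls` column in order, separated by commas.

T, S, S, W, S, W, T, W, T, W

sample_id=50: depth_m < 39 → T
sample_id=51: depth_m < 37 AND conc_ppm >= 224 → S
sample_id=52: depth_m < 37 AND conc_ppm >= 224 → S
sample_id=53: depth_m < 11 OR site = 'river' → W
sample_id=54: depth_m < 37 AND conc_ppm >= 224 → S
sample_id=55: depth_m < 11 OR site = 'river' → W
sample_id=56: depth_m < 39 → T
sample_id=57: depth_m < 11 OR site = 'river' → W
sample_id=58: depth_m < 39 → T
sample_id=59: depth_m < 11 OR site = 'river' → W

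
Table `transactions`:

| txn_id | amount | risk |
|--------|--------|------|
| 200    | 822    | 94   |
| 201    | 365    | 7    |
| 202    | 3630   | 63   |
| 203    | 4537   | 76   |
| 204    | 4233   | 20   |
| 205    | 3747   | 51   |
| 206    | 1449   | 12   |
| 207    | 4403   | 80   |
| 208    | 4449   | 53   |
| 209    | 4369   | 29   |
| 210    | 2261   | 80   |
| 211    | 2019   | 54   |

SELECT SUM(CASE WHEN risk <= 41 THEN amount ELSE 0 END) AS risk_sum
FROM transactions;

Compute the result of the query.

10416

txn_id=200: ✗
txn_id=201: ✓ → 365
txn_id=202: ✗
txn_id=203: ✗
txn_id=204: ✓ → 4233
txn_id=205: ✗
txn_id=206: ✓ → 1449
txn_id=207: ✗
txn_id=208: ✗
txn_id=209: ✓ → 4369
txn_id=210: ✗
txn_id=211: ✗
risk_sum = 365 + 4233 + 1449 + 4369 = 10416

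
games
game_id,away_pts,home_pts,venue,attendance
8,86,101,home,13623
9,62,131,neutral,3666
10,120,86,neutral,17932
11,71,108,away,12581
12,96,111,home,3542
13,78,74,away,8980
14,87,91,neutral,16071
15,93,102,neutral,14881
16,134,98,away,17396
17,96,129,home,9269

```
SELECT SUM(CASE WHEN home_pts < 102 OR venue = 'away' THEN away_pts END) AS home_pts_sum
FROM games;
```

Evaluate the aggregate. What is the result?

game_id=8: ✓ → 86
game_id=9: ✗
game_id=10: ✓ → 120
game_id=11: ✓ → 71
game_id=12: ✗
game_id=13: ✓ → 78
game_id=14: ✓ → 87
game_id=15: ✗
game_id=16: ✓ → 134
game_id=17: ✗
home_pts_sum = 86 + 120 + 71 + 78 + 87 + 134 = 576

576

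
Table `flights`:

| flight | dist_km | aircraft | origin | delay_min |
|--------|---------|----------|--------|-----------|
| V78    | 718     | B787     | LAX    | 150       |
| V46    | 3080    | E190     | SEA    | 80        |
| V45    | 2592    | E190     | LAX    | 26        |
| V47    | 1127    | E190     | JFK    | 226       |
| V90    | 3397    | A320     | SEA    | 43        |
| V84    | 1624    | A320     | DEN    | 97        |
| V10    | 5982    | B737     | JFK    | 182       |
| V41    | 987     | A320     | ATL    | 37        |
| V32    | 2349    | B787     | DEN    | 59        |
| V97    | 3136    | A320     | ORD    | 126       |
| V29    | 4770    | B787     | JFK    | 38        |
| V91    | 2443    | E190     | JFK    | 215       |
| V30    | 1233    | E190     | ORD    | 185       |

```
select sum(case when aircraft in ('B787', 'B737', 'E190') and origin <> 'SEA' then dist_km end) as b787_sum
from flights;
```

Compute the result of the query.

21214

flight=V78: ✓ → 718
flight=V46: ✗
flight=V45: ✓ → 2592
flight=V47: ✓ → 1127
flight=V90: ✗
flight=V84: ✗
flight=V10: ✓ → 5982
flight=V41: ✗
flight=V32: ✓ → 2349
flight=V97: ✗
flight=V29: ✓ → 4770
flight=V91: ✓ → 2443
flight=V30: ✓ → 1233
b787_sum = 718 + 2592 + 1127 + 5982 + 2349 + 4770 + 2443 + 1233 = 21214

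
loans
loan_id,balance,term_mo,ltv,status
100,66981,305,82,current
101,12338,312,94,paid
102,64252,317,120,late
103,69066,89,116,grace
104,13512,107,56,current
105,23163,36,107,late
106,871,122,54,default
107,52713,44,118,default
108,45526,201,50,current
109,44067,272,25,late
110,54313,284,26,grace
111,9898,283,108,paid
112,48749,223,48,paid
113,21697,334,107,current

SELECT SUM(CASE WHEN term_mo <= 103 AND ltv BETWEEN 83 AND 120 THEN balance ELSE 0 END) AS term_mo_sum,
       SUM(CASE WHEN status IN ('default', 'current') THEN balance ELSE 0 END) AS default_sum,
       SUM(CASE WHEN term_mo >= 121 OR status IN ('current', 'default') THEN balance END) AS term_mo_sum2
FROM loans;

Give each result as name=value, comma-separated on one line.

term_mo_sum=144942, default_sum=201300, term_mo_sum2=434917

[term_mo_sum: term_mo <= 103 AND ltv BETWEEN 83 AND 120]
loan_id=100: ✗
loan_id=101: ✗
loan_id=102: ✗
loan_id=103: ✓ → 69066
loan_id=104: ✗
loan_id=105: ✓ → 23163
loan_id=106: ✗
loan_id=107: ✓ → 52713
loan_id=108: ✗
loan_id=109: ✗
loan_id=110: ✗
loan_id=111: ✗
loan_id=112: ✗
loan_id=113: ✗
term_mo_sum = 69066 + 23163 + 52713 = 144942
—
[default_sum: status IN ('default', 'current')]
loan_id=100: ✓ → 66981
loan_id=101: ✗
loan_id=102: ✗
loan_id=103: ✗
loan_id=104: ✓ → 13512
loan_id=105: ✗
loan_id=106: ✓ → 871
loan_id=107: ✓ → 52713
loan_id=108: ✓ → 45526
loan_id=109: ✗
loan_id=110: ✗
loan_id=111: ✗
loan_id=112: ✗
loan_id=113: ✓ → 21697
default_sum = 66981 + 13512 + 871 + 52713 + 45526 + 21697 = 201300
—
[term_mo_sum2: term_mo >= 121 OR status IN ('current', 'default')]
loan_id=100: ✓ → 66981
loan_id=101: ✓ → 12338
loan_id=102: ✓ → 64252
loan_id=103: ✗
loan_id=104: ✓ → 13512
loan_id=105: ✗
loan_id=106: ✓ → 871
loan_id=107: ✓ → 52713
loan_id=108: ✓ → 45526
loan_id=109: ✓ → 44067
loan_id=110: ✓ → 54313
loan_id=111: ✓ → 9898
loan_id=112: ✓ → 48749
loan_id=113: ✓ → 21697
term_mo_sum2 = 66981 + 12338 + 64252 + 13512 + 871 + 52713 + 45526 + 44067 + 54313 + 9898 + 48749 + 21697 = 434917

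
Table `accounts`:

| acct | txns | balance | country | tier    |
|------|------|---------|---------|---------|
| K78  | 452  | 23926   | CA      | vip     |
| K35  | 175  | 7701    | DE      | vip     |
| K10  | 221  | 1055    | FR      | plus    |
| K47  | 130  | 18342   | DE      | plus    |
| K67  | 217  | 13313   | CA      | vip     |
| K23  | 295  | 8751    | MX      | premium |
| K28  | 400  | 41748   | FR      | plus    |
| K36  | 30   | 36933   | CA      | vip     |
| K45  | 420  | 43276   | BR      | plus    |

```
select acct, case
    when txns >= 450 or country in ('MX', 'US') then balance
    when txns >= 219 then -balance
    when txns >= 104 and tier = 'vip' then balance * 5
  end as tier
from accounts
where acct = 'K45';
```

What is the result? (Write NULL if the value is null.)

-43276

acct = K45: txns=420, balance=43276, country=BR, tier=plus.
txns >= 450 or country in ('MX', 'US') → false
txns >= 219 → true → -43276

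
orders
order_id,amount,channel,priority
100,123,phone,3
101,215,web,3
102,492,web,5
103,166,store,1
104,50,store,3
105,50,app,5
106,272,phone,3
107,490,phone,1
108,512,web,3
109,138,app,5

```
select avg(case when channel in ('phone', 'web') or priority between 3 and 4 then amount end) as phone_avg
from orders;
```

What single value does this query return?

order_id=100: ✓ → 123
order_id=101: ✓ → 215
order_id=102: ✓ → 492
order_id=103: ✗
order_id=104: ✓ → 50
order_id=105: ✗
order_id=106: ✓ → 272
order_id=107: ✓ → 490
order_id=108: ✓ → 512
order_id=109: ✗
phone_avg = (123 + 215 + 492 + 50 + 272 + 490 + 512) / 7 = 307.7142857143

307.7142857143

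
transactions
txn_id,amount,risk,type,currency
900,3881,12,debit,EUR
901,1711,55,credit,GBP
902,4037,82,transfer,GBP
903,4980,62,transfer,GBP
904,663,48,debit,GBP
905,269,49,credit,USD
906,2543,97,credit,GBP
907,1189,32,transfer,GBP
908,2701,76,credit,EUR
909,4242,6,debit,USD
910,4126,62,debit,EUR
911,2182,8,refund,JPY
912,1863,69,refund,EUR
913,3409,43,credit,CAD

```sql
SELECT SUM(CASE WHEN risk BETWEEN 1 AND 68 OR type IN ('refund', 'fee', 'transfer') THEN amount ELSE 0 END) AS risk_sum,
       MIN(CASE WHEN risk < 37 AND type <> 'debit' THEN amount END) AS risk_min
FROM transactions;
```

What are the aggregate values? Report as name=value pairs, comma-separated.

risk_sum=32552, risk_min=1189

[risk_sum: risk BETWEEN 1 AND 68 OR type IN ('refund', 'fee', 'transfer')]
txn_id=900: ✓ → 3881
txn_id=901: ✓ → 1711
txn_id=902: ✓ → 4037
txn_id=903: ✓ → 4980
txn_id=904: ✓ → 663
txn_id=905: ✓ → 269
txn_id=906: ✗
txn_id=907: ✓ → 1189
txn_id=908: ✗
txn_id=909: ✓ → 4242
txn_id=910: ✓ → 4126
txn_id=911: ✓ → 2182
txn_id=912: ✓ → 1863
txn_id=913: ✓ → 3409
risk_sum = 3881 + 1711 + 4037 + 4980 + 663 + 269 + 1189 + 4242 + 4126 + 2182 + 1863 + 3409 = 32552
—
[risk_min: risk < 37 AND type <> 'debit']
txn_id=900: ✗
txn_id=901: ✗
txn_id=902: ✗
txn_id=903: ✗
txn_id=904: ✗
txn_id=905: ✗
txn_id=906: ✗
txn_id=907: ✓ → 1189
txn_id=908: ✗
txn_id=909: ✗
txn_id=910: ✗
txn_id=911: ✓ → 2182
txn_id=912: ✗
txn_id=913: ✗
risk_min = MIN(1189, 2182) = 1189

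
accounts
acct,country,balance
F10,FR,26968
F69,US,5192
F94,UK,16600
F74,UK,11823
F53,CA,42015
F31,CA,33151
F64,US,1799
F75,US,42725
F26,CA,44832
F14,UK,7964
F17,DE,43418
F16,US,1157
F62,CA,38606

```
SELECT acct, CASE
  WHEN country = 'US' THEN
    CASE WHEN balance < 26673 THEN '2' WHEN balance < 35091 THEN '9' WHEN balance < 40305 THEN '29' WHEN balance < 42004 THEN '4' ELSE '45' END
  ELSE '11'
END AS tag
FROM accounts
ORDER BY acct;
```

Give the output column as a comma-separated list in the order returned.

11, 11, 2, 11, 11, 11, 11, 11, 2, 2, 11, 45, 11

acct=F10: country='FR' → outer ELSE → 11
acct=F14: country='UK' → outer ELSE → 11
acct=F16: country='US' → inner[balance < 26673] → 2
acct=F17: country='DE' → outer ELSE → 11
acct=F26: country='CA' → outer ELSE → 11
acct=F31: country='CA' → outer ELSE → 11
acct=F53: country='CA' → outer ELSE → 11
acct=F62: country='CA' → outer ELSE → 11
acct=F64: country='US' → inner[balance < 26673] → 2
acct=F69: country='US' → inner[balance < 26673] → 2
acct=F74: country='UK' → outer ELSE → 11
acct=F75: country='US' → inner[ELSE] → 45
acct=F94: country='UK' → outer ELSE → 11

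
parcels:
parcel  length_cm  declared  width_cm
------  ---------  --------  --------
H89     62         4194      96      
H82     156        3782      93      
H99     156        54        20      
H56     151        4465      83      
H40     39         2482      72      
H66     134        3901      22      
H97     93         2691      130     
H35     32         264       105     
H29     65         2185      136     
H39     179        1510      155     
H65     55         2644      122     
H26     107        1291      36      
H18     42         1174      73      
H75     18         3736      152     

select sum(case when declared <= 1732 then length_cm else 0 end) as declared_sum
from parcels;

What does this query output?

516

parcel=H89: ✗
parcel=H82: ✗
parcel=H99: ✓ → 156
parcel=H56: ✗
parcel=H40: ✗
parcel=H66: ✗
parcel=H97: ✗
parcel=H35: ✓ → 32
parcel=H29: ✗
parcel=H39: ✓ → 179
parcel=H65: ✗
parcel=H26: ✓ → 107
parcel=H18: ✓ → 42
parcel=H75: ✗
declared_sum = 156 + 32 + 179 + 107 + 42 = 516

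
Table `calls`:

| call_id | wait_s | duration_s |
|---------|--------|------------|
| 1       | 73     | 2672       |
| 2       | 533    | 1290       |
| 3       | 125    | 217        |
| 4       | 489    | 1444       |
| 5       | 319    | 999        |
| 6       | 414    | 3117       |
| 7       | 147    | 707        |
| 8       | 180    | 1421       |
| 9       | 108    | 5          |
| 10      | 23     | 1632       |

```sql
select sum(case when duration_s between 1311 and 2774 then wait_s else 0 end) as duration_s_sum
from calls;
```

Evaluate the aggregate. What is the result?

call_id=1: ✓ → 73
call_id=2: ✗
call_id=3: ✗
call_id=4: ✓ → 489
call_id=5: ✗
call_id=6: ✗
call_id=7: ✗
call_id=8: ✓ → 180
call_id=9: ✗
call_id=10: ✓ → 23
duration_s_sum = 73 + 489 + 180 + 23 = 765

765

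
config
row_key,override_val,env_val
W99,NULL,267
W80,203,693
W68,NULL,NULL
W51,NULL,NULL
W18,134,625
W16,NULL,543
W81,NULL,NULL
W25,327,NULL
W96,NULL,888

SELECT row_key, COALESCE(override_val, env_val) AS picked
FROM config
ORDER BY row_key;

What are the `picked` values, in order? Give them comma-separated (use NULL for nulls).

543, 134, 327, NULL, NULL, 203, NULL, 888, 267

row_key=W16: override_val=NULL, env_val=543 → 543
row_key=W18: override_val=134 → 134
row_key=W25: override_val=327 → 327
row_key=W51: override_val=NULL, env_val=NULL (all NULL) → NULL
row_key=W68: override_val=NULL, env_val=NULL (all NULL) → NULL
row_key=W80: override_val=203 → 203
row_key=W81: override_val=NULL, env_val=NULL (all NULL) → NULL
row_key=W96: override_val=NULL, env_val=888 → 888
row_key=W99: override_val=NULL, env_val=267 → 267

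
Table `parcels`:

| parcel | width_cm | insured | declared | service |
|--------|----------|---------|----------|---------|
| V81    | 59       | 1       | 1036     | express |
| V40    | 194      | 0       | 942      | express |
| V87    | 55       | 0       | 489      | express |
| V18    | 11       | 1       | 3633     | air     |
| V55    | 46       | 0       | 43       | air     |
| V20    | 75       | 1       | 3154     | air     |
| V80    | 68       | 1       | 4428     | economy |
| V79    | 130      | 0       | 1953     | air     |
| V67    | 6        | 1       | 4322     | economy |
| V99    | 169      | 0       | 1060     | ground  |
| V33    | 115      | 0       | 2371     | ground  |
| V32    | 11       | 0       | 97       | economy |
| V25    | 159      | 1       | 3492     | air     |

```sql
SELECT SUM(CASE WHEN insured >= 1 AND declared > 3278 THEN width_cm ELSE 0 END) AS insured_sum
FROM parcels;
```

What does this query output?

parcel=V81: ✗
parcel=V40: ✗
parcel=V87: ✗
parcel=V18: ✓ → 11
parcel=V55: ✗
parcel=V20: ✗
parcel=V80: ✓ → 68
parcel=V79: ✗
parcel=V67: ✓ → 6
parcel=V99: ✗
parcel=V33: ✗
parcel=V32: ✗
parcel=V25: ✓ → 159
insured_sum = 11 + 68 + 6 + 159 = 244

244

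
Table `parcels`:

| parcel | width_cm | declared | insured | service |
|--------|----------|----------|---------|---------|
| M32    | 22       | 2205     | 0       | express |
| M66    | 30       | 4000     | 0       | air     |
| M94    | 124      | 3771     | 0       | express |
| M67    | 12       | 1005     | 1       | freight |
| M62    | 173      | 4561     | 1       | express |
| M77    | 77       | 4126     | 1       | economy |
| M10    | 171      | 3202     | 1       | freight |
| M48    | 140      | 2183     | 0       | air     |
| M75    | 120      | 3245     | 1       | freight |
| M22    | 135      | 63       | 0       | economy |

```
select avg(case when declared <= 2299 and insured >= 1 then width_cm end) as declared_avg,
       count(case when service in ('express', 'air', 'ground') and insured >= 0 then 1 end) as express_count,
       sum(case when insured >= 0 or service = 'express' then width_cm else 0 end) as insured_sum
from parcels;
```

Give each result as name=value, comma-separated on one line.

declared_avg=12, express_count=5, insured_sum=1004

[declared_avg: declared <= 2299 and insured >= 1]
parcel=M32: ✗
parcel=M66: ✗
parcel=M94: ✗
parcel=M67: ✓ → 12
parcel=M62: ✗
parcel=M77: ✗
parcel=M10: ✗
parcel=M48: ✗
parcel=M75: ✗
parcel=M22: ✗
declared_avg = 12
—
[express_count: service in ('express', 'air', 'ground') and insured >= 0]
parcel=M32: ✓ → 1
parcel=M66: ✓ → 1
parcel=M94: ✓ → 1
parcel=M67: ✗
parcel=M62: ✓ → 1
parcel=M77: ✗
parcel=M10: ✗
parcel=M48: ✓ → 1
parcel=M75: ✗
parcel=M22: ✗
express_count = COUNT(1, 1, 1, 1, 1) = 5
—
[insured_sum: insured >= 0 or service = 'express']
parcel=M32: ✓ → 22
parcel=M66: ✓ → 30
parcel=M94: ✓ → 124
parcel=M67: ✓ → 12
parcel=M62: ✓ → 173
parcel=M77: ✓ → 77
parcel=M10: ✓ → 171
parcel=M48: ✓ → 140
parcel=M75: ✓ → 120
parcel=M22: ✓ → 135
insured_sum = 22 + 30 + 124 + 12 + 173 + 77 + 171 + 140 + 120 + 135 = 1004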